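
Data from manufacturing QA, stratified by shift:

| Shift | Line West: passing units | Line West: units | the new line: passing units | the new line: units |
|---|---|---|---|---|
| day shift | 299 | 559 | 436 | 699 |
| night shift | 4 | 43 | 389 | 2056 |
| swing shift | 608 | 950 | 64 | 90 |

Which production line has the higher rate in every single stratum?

Day shift: Line West 299/559 = 53.5%, the new line 436/699 = 62.4% → the new line
Night shift: Line West 4/43 = 9.3%, the new line 389/2056 = 18.9% → the new line
Swing shift: Line West 608/950 = 64.0%, the new line 64/90 = 71.1% → the new line
The new line has the higher rate in all 3 groups.

the new line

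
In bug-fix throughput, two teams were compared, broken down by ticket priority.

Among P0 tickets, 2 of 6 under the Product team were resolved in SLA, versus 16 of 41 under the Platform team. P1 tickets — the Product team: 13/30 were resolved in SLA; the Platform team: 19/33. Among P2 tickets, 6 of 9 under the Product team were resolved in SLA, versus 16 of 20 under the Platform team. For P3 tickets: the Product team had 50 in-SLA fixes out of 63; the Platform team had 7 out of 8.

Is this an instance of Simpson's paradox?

P0: the Product team 2/6 = 33.3%, the Platform team 16/41 = 39.0% → the Platform team
P1: the Product team 13/30 = 43.3%, the Platform team 19/33 = 57.6% → the Platform team
P2: the Product team 6/9 = 66.7%, the Platform team 16/20 = 80.0% → the Platform team
P3: the Product team 50/63 = 79.4%, the Platform team 7/8 = 87.5% → the Platform team
Overall: the Product team 71/108 = 65.7%, the Platform team 58/102 = 56.9% → the Product team
The Platform team wins each ticket group but the Product team wins overall — the comparison reverses. The Platform team's tickets skew toward P0, which has a lower base rate.

Yes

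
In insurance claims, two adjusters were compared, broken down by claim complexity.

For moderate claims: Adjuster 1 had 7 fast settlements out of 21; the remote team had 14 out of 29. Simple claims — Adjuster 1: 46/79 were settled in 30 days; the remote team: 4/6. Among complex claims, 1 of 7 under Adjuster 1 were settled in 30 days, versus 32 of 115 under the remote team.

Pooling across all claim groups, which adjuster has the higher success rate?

Adjuster 1

Moderate: Adjuster 1 7/21 = 33.3%, the remote team 14/29 = 48.3% → the remote team
Simple: Adjuster 1 46/79 = 58.2%, the remote team 4/6 = 66.7% → the remote team
Complex: Adjuster 1 1/7 = 14.3%, the remote team 32/115 = 27.8% → the remote team
Overall: Adjuster 1 54/107 = 50.5%, the remote team 50/150 = 33.3% → Adjuster 1
(The remote team wins every claim group but Adjuster 1 wins overall — the remote team's claims skew toward the low-rate complex group.)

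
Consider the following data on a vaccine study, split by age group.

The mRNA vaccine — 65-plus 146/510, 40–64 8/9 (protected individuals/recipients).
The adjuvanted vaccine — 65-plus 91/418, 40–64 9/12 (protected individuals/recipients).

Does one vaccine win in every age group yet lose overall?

No

65-plus: the mRNA vaccine 146/510 = 28.6%, the adjuvanted vaccine 91/418 = 21.8% → the mRNA vaccine
40–64: the mRNA vaccine 8/9 = 88.9%, the adjuvanted vaccine 9/12 = 75.0% → the mRNA vaccine
Overall: the mRNA vaccine 154/519 = 29.7%, the adjuvanted vaccine 100/430 = 23.3% → the mRNA vaccine
The mRNA vaccine wins overall and in every age group — no reversal.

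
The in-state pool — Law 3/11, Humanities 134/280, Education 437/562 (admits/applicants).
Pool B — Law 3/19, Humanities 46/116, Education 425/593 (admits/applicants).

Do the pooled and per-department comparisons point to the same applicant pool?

Yes

Law: the in-state pool 3/11 = 27.3%, Pool B 3/19 = 15.8% → the in-state pool
Humanities: the in-state pool 134/280 = 47.9%, Pool B 46/116 = 39.7% → the in-state pool
Education: the in-state pool 437/562 = 77.8%, Pool B 425/593 = 71.7% → the in-state pool
Overall: the in-state pool 574/853 = 67.3%, Pool B 474/728 = 65.1% → the in-state pool
The in-state pool wins overall and in every department group — no reversal.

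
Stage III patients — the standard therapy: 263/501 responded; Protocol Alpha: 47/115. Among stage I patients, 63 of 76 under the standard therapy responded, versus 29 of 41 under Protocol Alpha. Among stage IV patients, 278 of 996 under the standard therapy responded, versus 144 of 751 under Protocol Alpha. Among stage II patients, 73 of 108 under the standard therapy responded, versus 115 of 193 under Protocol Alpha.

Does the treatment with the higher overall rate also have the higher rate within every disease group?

Yes

Stage III: the standard therapy 263/501 = 52.5%, Protocol Alpha 47/115 = 40.9% → the standard therapy
Stage I: the standard therapy 63/76 = 82.9%, Protocol Alpha 29/41 = 70.7% → the standard therapy
Stage IV: the standard therapy 278/996 = 27.9%, Protocol Alpha 144/751 = 19.2% → the standard therapy
Stage II: the standard therapy 73/108 = 67.6%, Protocol Alpha 115/193 = 59.6% → the standard therapy
Overall: the standard therapy 677/1681 = 40.3%, Protocol Alpha 335/1100 = 30.5% → the standard therapy
The standard therapy wins overall and in every disease group — no reversal.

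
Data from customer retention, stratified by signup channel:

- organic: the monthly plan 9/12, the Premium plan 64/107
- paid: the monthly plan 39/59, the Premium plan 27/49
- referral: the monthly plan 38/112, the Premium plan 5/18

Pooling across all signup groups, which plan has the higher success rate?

the Premium plan

Organic: the monthly plan 9/12 = 75.0%, the Premium plan 64/107 = 59.8% → the monthly plan
Paid: the monthly plan 39/59 = 66.1%, the Premium plan 27/49 = 55.1% → the monthly plan
Referral: the monthly plan 38/112 = 33.9%, the Premium plan 5/18 = 27.8% → the monthly plan
Overall: the monthly plan 86/183 = 47.0%, the Premium plan 96/174 = 55.2% → the Premium plan
(The monthly plan wins every signup group but the Premium plan wins overall — the monthly plan's customers skew toward the low-rate referral group.)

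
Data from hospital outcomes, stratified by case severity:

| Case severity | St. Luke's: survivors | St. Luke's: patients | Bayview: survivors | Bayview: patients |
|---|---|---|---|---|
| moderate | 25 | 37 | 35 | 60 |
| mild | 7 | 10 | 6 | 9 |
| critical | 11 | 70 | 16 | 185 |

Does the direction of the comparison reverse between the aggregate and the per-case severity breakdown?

No

Moderate: St. Luke's 25/37 = 67.6%, Bayview 35/60 = 58.3% → St. Luke's
Mild: St. Luke's 7/10 = 70.0%, Bayview 6/9 = 66.7% → St. Luke's
Critical: St. Luke's 11/70 = 15.7%, Bayview 16/185 = 8.6% → St. Luke's
Overall: St. Luke's 43/117 = 36.8%, Bayview 57/254 = 22.4% → St. Luke's
St. Luke's wins overall and in every case group — no reversal.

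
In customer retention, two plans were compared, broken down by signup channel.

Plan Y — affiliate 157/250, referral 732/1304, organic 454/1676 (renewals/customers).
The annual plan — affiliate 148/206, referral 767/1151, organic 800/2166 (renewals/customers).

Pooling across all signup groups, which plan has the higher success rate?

Affiliate: Plan Y 157/250 = 62.8%, the annual plan 148/206 = 71.8% → the annual plan
Referral: Plan Y 732/1304 = 56.1%, the annual plan 767/1151 = 66.6% → the annual plan
Organic: Plan Y 454/1676 = 27.1%, the annual plan 800/2166 = 36.9% → the annual plan
Overall: Plan Y 1343/3230 = 41.6%, the annual plan 1715/3523 = 48.7% → the annual plan

the annual plan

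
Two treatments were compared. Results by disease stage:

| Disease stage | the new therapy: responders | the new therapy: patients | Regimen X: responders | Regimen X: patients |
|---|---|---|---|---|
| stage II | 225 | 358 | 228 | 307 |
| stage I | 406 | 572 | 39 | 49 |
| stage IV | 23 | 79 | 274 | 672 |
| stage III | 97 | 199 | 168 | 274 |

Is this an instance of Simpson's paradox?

Stage II: the new therapy 225/358 = 62.8%, Regimen X 228/307 = 74.3% → Regimen X
Stage I: the new therapy 406/572 = 71.0%, Regimen X 39/49 = 79.6% → Regimen X
Stage IV: the new therapy 23/79 = 29.1%, Regimen X 274/672 = 40.8% → Regimen X
Stage III: the new therapy 97/199 = 48.7%, Regimen X 168/274 = 61.3% → Regimen X
Overall: the new therapy 751/1208 = 62.2%, Regimen X 709/1302 = 54.5% → the new therapy
Regimen X wins each disease group but the new therapy wins overall — the comparison reverses. Regimen X's patients skew toward stage IV, which has a lower base rate.

Yes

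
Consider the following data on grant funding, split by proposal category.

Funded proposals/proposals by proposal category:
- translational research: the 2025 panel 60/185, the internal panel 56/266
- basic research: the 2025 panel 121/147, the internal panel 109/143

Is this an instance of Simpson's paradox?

Translational research: the 2025 panel 60/185 = 32.4%, the internal panel 56/266 = 21.1% → the 2025 panel
Basic research: the 2025 panel 121/147 = 82.3%, the internal panel 109/143 = 76.2% → the 2025 panel
Overall: the 2025 panel 181/332 = 54.5%, the internal panel 165/409 = 40.3% → the 2025 panel
The 2025 panel wins overall and in every proposal group — no reversal.

No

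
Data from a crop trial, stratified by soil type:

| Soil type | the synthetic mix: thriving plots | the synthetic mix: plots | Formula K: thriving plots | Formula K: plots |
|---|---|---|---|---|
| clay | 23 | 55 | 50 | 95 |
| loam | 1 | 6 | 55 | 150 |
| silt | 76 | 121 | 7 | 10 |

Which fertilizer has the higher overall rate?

Clay: the synthetic mix 23/55 = 41.8%, Formula K 50/95 = 52.6% → Formula K
Loam: the synthetic mix 1/6 = 16.7%, Formula K 55/150 = 36.7% → Formula K
Silt: the synthetic mix 76/121 = 62.8%, Formula K 7/10 = 70.0% → Formula K
Overall: the synthetic mix 100/182 = 54.9%, Formula K 112/255 = 43.9% → the synthetic mix
(Formula K wins every soil group but the synthetic mix wins overall — Formula K's plots skew toward the low-rate loam group.)

the synthetic mix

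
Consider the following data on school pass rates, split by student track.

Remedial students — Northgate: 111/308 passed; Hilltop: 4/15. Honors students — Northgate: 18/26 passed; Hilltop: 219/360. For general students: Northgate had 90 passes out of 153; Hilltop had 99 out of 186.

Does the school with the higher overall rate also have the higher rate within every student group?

No

Remedial: Northgate 111/308 = 36.0%, Hilltop 4/15 = 26.7% → Northgate
Honors: Northgate 18/26 = 69.2%, Hilltop 219/360 = 60.8% → Northgate
General: Northgate 90/153 = 58.8%, Hilltop 99/186 = 53.2% → Northgate
Overall: Northgate 219/487 = 45.0%, Hilltop 322/561 = 57.4% → Hilltop
Northgate wins each student group but Hilltop wins overall — the comparison reverses. Northgate's students skew toward remedial, which has a lower base rate.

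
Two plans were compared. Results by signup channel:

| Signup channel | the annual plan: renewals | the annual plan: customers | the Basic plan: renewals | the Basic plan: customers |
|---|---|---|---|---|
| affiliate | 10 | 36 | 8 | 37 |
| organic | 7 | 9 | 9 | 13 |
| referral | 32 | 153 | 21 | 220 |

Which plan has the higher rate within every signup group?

Affiliate: the annual plan 10/36 = 27.8%, the Basic plan 8/37 = 21.6% → the annual plan
Organic: the annual plan 7/9 = 77.8%, the Basic plan 9/13 = 69.2% → the annual plan
Referral: the annual plan 32/153 = 20.9%, the Basic plan 21/220 = 9.5% → the annual plan
The annual plan has the higher rate in all 3 groups.

the annual plan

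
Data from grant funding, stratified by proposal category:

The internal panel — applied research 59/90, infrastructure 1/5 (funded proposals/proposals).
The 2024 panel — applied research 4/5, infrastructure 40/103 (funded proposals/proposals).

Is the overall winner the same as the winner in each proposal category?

Applied research: the internal panel 59/90 = 65.6%, the 2024 panel 4/5 = 80.0% → the 2024 panel
Infrastructure: the internal panel 1/5 = 20.0%, the 2024 panel 40/103 = 38.8% → the 2024 panel
Overall: the internal panel 60/95 = 63.2%, the 2024 panel 44/108 = 40.7% → the internal panel
The 2024 panel wins each proposal group but the internal panel wins overall — the comparison reverses. The 2024 panel's proposals skew toward infrastructure, which has a lower base rate.

No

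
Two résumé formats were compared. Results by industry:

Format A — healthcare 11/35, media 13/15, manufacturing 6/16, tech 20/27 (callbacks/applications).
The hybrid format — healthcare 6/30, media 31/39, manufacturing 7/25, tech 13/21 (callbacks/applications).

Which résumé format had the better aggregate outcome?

Healthcare: Format A 11/35 = 31.4%, the hybrid format 6/30 = 20.0% → Format A
Media: Format A 13/15 = 86.7%, the hybrid format 31/39 = 79.5% → Format A
Manufacturing: Format A 6/16 = 37.5%, the hybrid format 7/25 = 28.0% → Format A
Tech: Format A 20/27 = 74.1%, the hybrid format 13/21 = 61.9% → Format A
Overall: Format A 50/93 = 53.8%, the hybrid format 57/115 = 49.6% → Format A

Format A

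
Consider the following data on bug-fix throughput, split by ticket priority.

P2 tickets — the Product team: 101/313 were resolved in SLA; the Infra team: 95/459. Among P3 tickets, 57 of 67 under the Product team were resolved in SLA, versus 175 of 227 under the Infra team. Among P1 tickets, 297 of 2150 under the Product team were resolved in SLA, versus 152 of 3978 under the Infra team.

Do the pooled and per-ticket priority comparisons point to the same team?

P2: the Product team 101/313 = 32.3%, the Infra team 95/459 = 20.7% → the Product team
P3: the Product team 57/67 = 85.1%, the Infra team 175/227 = 77.1% → the Product team
P1: the Product team 297/2150 = 13.8%, the Infra team 152/3978 = 3.8% → the Product team
Overall: the Product team 455/2530 = 18.0%, the Infra team 422/4664 = 9.0% → the Product team
The Product team wins overall and in every ticket group — no reversal.

Yes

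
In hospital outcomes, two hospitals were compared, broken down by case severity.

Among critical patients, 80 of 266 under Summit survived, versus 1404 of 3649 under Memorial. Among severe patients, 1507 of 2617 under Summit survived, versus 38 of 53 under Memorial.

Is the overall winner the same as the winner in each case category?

Critical: Summit 80/266 = 30.1%, Memorial 1404/3649 = 38.5% → Memorial
Severe: Summit 1507/2617 = 57.6%, Memorial 38/53 = 71.7% → Memorial
Overall: Summit 1587/2883 = 55.0%, Memorial 1442/3702 = 39.0% → Summit
Memorial wins each case group but Summit wins overall — the comparison reverses. Memorial's patients skew toward critical, which has a lower base rate.

No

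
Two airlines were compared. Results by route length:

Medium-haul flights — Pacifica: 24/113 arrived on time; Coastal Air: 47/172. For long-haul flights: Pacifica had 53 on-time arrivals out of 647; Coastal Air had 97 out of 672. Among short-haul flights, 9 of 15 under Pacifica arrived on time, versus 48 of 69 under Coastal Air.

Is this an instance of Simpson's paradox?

No

Medium-haul: Pacifica 24/113 = 21.2%, Coastal Air 47/172 = 27.3% → Coastal Air
Long-haul: Pacifica 53/647 = 8.2%, Coastal Air 97/672 = 14.4% → Coastal Air
Short-haul: Pacifica 9/15 = 60.0%, Coastal Air 48/69 = 69.6% → Coastal Air
Overall: Pacifica 86/775 = 11.1%, Coastal Air 192/913 = 21.0% → Coastal Air
Coastal Air wins overall and in every route group — no reversal.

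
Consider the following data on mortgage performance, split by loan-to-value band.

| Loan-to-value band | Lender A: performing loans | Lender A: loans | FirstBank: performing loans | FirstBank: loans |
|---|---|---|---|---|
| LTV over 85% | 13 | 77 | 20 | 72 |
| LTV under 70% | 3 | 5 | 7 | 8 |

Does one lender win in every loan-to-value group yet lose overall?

No

LTV over 85%: Lender A 13/77 = 16.9%, FirstBank 20/72 = 27.8% → FirstBank
LTV under 70%: Lender A 3/5 = 60.0%, FirstBank 7/8 = 87.5% → FirstBank
Overall: Lender A 16/82 = 19.5%, FirstBank 27/80 = 33.8% → FirstBank
FirstBank wins overall and in every loan-to-value group — no reversal.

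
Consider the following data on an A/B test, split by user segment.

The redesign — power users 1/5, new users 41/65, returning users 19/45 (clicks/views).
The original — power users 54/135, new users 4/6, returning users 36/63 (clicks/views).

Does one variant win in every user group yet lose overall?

Yes

Power users: the redesign 1/5 = 20.0%, the original 54/135 = 40.0% → the original
New users: the redesign 41/65 = 63.1%, the original 4/6 = 66.7% → the original
Returning users: the redesign 19/45 = 42.2%, the original 36/63 = 57.1% → the original
Overall: the redesign 61/115 = 53.0%, the original 94/204 = 46.1% → the redesign
The original wins each user group but the redesign wins overall — the comparison reverses. The original's views skew toward power users, which has a lower base rate.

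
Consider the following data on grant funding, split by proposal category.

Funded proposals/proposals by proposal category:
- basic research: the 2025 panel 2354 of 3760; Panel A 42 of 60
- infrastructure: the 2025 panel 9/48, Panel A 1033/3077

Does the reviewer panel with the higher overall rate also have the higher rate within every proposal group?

Basic research: the 2025 panel 2354/3760 = 62.6%, Panel A 42/60 = 70.0% → Panel A
Infrastructure: the 2025 panel 9/48 = 18.8%, Panel A 1033/3077 = 33.6% → Panel A
Overall: the 2025 panel 2363/3808 = 62.1%, Panel A 1075/3137 = 34.3% → the 2025 panel
Panel A wins each proposal group but the 2025 panel wins overall — the comparison reverses. Panel A's proposals skew toward infrastructure, which has a lower base rate.

No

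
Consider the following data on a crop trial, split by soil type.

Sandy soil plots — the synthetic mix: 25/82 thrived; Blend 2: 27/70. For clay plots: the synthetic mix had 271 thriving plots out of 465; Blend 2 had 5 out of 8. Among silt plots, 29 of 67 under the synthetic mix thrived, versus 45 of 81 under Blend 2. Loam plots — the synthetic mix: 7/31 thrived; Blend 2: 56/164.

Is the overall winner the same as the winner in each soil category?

No

Sandy soil: the synthetic mix 25/82 = 30.5%, Blend 2 27/70 = 38.6% → Blend 2
Clay: the synthetic mix 271/465 = 58.3%, Blend 2 5/8 = 62.5% → Blend 2
Silt: the synthetic mix 29/67 = 43.3%, Blend 2 45/81 = 55.6% → Blend 2
Loam: the synthetic mix 7/31 = 22.6%, Blend 2 56/164 = 34.1% → Blend 2
Overall: the synthetic mix 332/645 = 51.5%, Blend 2 133/323 = 41.2% → the synthetic mix
Blend 2 wins each soil group but the synthetic mix wins overall — the comparison reverses. Blend 2's plots skew toward loam, which has a lower base rate.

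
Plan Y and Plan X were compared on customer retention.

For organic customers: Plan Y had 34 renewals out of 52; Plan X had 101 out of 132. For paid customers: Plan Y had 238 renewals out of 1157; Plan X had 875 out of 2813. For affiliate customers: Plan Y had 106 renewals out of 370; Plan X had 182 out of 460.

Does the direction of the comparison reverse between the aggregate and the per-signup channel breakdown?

Organic: Plan Y 34/52 = 65.4%, Plan X 101/132 = 76.5% → Plan X
Paid: Plan Y 238/1157 = 20.6%, Plan X 875/2813 = 31.1% → Plan X
Affiliate: Plan Y 106/370 = 28.6%, Plan X 182/460 = 39.6% → Plan X
Overall: Plan Y 378/1579 = 23.9%, Plan X 1158/3405 = 34.0% → Plan X
Plan X wins overall and in every signup group — no reversal.

No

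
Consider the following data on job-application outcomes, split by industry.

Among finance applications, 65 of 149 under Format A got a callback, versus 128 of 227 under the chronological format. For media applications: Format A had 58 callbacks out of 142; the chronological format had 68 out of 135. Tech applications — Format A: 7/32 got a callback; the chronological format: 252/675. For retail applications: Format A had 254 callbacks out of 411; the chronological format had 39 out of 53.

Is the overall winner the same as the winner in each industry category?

No

Finance: Format A 65/149 = 43.6%, the chronological format 128/227 = 56.4% → the chronological format
Media: Format A 58/142 = 40.8%, the chronological format 68/135 = 50.4% → the chronological format
Tech: Format A 7/32 = 21.9%, the chronological format 252/675 = 37.3% → the chronological format
Retail: Format A 254/411 = 61.8%, the chronological format 39/53 = 73.6% → the chronological format
Overall: Format A 384/734 = 52.3%, the chronological format 487/1090 = 44.7% → Format A
The chronological format wins each industry group but Format A wins overall — the comparison reverses. The chronological format's applications skew toward tech, which has a lower base rate.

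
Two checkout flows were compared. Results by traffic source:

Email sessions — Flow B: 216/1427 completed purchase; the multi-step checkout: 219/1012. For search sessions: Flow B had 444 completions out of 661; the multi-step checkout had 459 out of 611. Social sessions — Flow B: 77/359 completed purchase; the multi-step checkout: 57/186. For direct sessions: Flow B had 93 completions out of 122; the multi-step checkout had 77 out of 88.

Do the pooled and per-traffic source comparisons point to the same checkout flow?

Yes

Email: Flow B 216/1427 = 15.1%, the multi-step checkout 219/1012 = 21.6% → the multi-step checkout
Search: Flow B 444/661 = 67.2%, the multi-step checkout 459/611 = 75.1% → the multi-step checkout
Social: Flow B 77/359 = 21.4%, the multi-step checkout 57/186 = 30.6% → the multi-step checkout
Direct: Flow B 93/122 = 76.2%, the multi-step checkout 77/88 = 87.5% → the multi-step checkout
Overall: Flow B 830/2569 = 32.3%, the multi-step checkout 812/1897 = 42.8% → the multi-step checkout
The multi-step checkout wins overall and in every traffic group — no reversal.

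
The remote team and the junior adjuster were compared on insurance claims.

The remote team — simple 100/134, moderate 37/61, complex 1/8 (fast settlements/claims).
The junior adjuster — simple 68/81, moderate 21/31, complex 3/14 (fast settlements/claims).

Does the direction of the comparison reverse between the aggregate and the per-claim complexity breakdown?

No

Simple: the remote team 100/134 = 74.6%, the junior adjuster 68/81 = 84.0% → the junior adjuster
Moderate: the remote team 37/61 = 60.7%, the junior adjuster 21/31 = 67.7% → the junior adjuster
Complex: the remote team 1/8 = 12.5%, the junior adjuster 3/14 = 21.4% → the junior adjuster
Overall: the remote team 138/203 = 68.0%, the junior adjuster 92/126 = 73.0% → the junior adjuster
The junior adjuster wins overall and in every claim group — no reversal.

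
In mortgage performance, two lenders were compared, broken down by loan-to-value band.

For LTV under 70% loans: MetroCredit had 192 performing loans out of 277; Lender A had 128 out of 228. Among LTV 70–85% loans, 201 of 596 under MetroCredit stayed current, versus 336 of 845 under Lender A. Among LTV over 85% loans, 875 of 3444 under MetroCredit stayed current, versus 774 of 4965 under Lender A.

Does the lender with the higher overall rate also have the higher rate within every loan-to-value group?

No

LTV under 70%: MetroCredit 192/277 = 69.3%, Lender A 128/228 = 56.1% → MetroCredit
LTV 70–85%: MetroCredit 201/596 = 33.7%, Lender A 336/845 = 39.8% → Lender A
LTV over 85%: MetroCredit 875/3444 = 25.4%, Lender A 774/4965 = 15.6% → MetroCredit
Overall: MetroCredit 1268/4317 = 29.4%, Lender A 1238/6038 = 20.5% → MetroCredit
Neither sweeps: MetroCredit wins 2 of 3 groups, Lender A wins 1. MetroCredit wins overall but not every group — no Simpson reversal.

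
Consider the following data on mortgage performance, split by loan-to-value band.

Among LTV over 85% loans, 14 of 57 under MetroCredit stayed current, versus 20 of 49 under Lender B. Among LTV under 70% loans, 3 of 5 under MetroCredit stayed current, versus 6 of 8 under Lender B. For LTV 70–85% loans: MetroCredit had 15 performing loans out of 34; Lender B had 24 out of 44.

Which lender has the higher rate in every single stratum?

Lender B

LTV over 85%: MetroCredit 14/57 = 24.6%, Lender B 20/49 = 40.8% → Lender B
LTV under 70%: MetroCredit 3/5 = 60.0%, Lender B 6/8 = 75.0% → Lender B
LTV 70–85%: MetroCredit 15/34 = 44.1%, Lender B 24/44 = 54.5% → Lender B
Lender B has the higher rate in all 3 groups.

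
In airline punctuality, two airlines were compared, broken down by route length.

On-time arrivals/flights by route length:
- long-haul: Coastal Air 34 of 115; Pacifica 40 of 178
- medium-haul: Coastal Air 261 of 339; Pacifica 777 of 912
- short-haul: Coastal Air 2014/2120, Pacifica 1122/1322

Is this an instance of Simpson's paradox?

Long-haul: Coastal Air 34/115 = 29.6%, Pacifica 40/178 = 22.5% → Coastal Air
Medium-haul: Coastal Air 261/339 = 77.0%, Pacifica 777/912 = 85.2% → Pacifica
Short-haul: Coastal Air 2014/2120 = 95.0%, Pacifica 1122/1322 = 84.9% → Coastal Air
Overall: Coastal Air 2309/2574 = 89.7%, Pacifica 1939/2412 = 80.4% → Coastal Air
Neither sweeps: Coastal Air wins 2 of 3 groups, Pacifica wins 1. Coastal Air wins overall but not every group — no Simpson reversal.

No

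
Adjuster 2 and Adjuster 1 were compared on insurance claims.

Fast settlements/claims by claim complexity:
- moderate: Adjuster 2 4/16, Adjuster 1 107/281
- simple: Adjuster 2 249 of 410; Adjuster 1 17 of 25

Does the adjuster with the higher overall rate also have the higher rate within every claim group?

Moderate: Adjuster 2 4/16 = 25.0%, Adjuster 1 107/281 = 38.1% → Adjuster 1
Simple: Adjuster 2 249/410 = 60.7%, Adjuster 1 17/25 = 68.0% → Adjuster 1
Overall: Adjuster 2 253/426 = 59.4%, Adjuster 1 124/306 = 40.5% → Adjuster 2
Adjuster 1 wins each claim group but Adjuster 2 wins overall — the comparison reverses. Adjuster 1's claims skew toward moderate, which has a lower base rate.

No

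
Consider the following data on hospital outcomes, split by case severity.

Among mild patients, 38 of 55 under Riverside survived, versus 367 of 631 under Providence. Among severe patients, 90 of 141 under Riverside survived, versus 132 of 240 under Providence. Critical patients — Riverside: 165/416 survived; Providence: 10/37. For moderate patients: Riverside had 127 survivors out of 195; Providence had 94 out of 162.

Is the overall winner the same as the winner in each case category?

Mild: Riverside 38/55 = 69.1%, Providence 367/631 = 58.2% → Riverside
Severe: Riverside 90/141 = 63.8%, Providence 132/240 = 55.0% → Riverside
Critical: Riverside 165/416 = 39.7%, Providence 10/37 = 27.0% → Riverside
Moderate: Riverside 127/195 = 65.1%, Providence 94/162 = 58.0% → Riverside
Overall: Riverside 420/807 = 52.0%, Providence 603/1070 = 56.4% → Providence
Riverside wins each case group but Providence wins overall — the comparison reverses. Riverside's patients skew toward critical, which has a lower base rate.

No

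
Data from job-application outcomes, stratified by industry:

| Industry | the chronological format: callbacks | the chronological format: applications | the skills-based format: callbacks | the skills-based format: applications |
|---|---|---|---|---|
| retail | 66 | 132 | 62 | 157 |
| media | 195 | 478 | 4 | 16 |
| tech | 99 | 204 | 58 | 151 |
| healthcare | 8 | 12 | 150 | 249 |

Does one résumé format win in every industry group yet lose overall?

Retail: the chronological format 66/132 = 50.0%, the skills-based format 62/157 = 39.5% → the chronological format
Media: the chronological format 195/478 = 40.8%, the skills-based format 4/16 = 25.0% → the chronological format
Tech: the chronological format 99/204 = 48.5%, the skills-based format 58/151 = 38.4% → the chronological format
Healthcare: the chronological format 8/12 = 66.7%, the skills-based format 150/249 = 60.2% → the chronological format
Overall: the chronological format 368/826 = 44.6%, the skills-based format 274/573 = 47.8% → the skills-based format
The chronological format wins each industry group but the skills-based format wins overall — the comparison reverses. The chronological format's applications skew toward media, which has a lower base rate.

Yes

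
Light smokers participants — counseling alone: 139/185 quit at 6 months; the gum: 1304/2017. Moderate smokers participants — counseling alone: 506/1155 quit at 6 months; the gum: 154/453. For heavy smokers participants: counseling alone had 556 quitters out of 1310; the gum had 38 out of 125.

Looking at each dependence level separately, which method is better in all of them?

counseling alone

Light smokers: counseling alone 139/185 = 75.1%, the gum 1304/2017 = 64.7% → counseling alone
Moderate smokers: counseling alone 506/1155 = 43.8%, the gum 154/453 = 34.0% → counseling alone
Heavy smokers: counseling alone 556/1310 = 42.4%, the gum 38/125 = 30.4% → counseling alone
Counseling alone has the higher rate in all 3 groups.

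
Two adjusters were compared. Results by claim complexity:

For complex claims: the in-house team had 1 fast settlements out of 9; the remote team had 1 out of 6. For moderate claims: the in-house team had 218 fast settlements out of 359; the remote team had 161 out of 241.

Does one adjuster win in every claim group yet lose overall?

No

Complex: the in-house team 1/9 = 11.1%, the remote team 1/6 = 16.7% → the remote team
Moderate: the in-house team 218/359 = 60.7%, the remote team 161/241 = 66.8% → the remote team
Overall: the in-house team 219/368 = 59.5%, the remote team 162/247 = 65.6% → the remote team
The remote team wins overall and in every claim group — no reversal.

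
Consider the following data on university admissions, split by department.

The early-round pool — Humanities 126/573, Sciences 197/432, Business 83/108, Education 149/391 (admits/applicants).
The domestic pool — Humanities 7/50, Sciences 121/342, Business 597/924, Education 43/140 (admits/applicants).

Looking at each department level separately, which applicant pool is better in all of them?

the early-round pool

Humanities: the early-round pool 126/573 = 22.0%, the domestic pool 7/50 = 14.0% → the early-round pool
Sciences: the early-round pool 197/432 = 45.6%, the domestic pool 121/342 = 35.4% → the early-round pool
Business: the early-round pool 83/108 = 76.9%, the domestic pool 597/924 = 64.6% → the early-round pool
Education: the early-round pool 149/391 = 38.1%, the domestic pool 43/140 = 30.7% → the early-round pool
The early-round pool has the higher rate in all 4 groups.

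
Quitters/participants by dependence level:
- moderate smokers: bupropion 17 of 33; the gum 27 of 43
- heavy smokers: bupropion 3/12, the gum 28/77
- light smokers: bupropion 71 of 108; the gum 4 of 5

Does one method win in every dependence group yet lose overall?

Yes

Moderate smokers: bupropion 17/33 = 51.5%, the gum 27/43 = 62.8% → the gum
Heavy smokers: bupropion 3/12 = 25.0%, the gum 28/77 = 36.4% → the gum
Light smokers: bupropion 71/108 = 65.7%, the gum 4/5 = 80.0% → the gum
Overall: bupropion 91/153 = 59.5%, the gum 59/125 = 47.2% → bupropion
The gum wins each dependence group but bupropion wins overall — the comparison reverses. The gum's participants skew toward heavy smokers, which has a lower base rate.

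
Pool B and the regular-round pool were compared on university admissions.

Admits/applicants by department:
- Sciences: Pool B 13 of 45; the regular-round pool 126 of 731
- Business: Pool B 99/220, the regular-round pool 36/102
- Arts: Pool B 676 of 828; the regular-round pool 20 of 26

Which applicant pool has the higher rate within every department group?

Pool B

Sciences: Pool B 13/45 = 28.9%, the regular-round pool 126/731 = 17.2% → Pool B
Business: Pool B 99/220 = 45.0%, the regular-round pool 36/102 = 35.3% → Pool B
Arts: Pool B 676/828 = 81.6%, the regular-round pool 20/26 = 76.9% → Pool B
Pool B has the higher rate in all 3 groups.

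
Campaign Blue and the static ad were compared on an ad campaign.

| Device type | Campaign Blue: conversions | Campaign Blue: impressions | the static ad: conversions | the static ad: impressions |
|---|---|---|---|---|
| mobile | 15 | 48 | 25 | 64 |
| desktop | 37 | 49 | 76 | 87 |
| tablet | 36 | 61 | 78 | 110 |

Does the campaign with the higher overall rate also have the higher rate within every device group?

Mobile: Campaign Blue 15/48 = 31.2%, the static ad 25/64 = 39.1% → the static ad
Desktop: Campaign Blue 37/49 = 75.5%, the static ad 76/87 = 87.4% → the static ad
Tablet: Campaign Blue 36/61 = 59.0%, the static ad 78/110 = 70.9% → the static ad
Overall: Campaign Blue 88/158 = 55.7%, the static ad 179/261 = 68.6% → the static ad
The static ad wins overall and in every device group — no reversal.

Yes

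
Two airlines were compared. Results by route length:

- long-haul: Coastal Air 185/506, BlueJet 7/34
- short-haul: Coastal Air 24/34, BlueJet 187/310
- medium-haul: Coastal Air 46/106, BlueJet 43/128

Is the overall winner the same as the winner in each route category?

No

Long-haul: Coastal Air 185/506 = 36.6%, BlueJet 7/34 = 20.6% → Coastal Air
Short-haul: Coastal Air 24/34 = 70.6%, BlueJet 187/310 = 60.3% → Coastal Air
Medium-haul: Coastal Air 46/106 = 43.4%, BlueJet 43/128 = 33.6% → Coastal Air
Overall: Coastal Air 255/646 = 39.5%, BlueJet 237/472 = 50.2% → BlueJet
Coastal Air wins each route group but BlueJet wins overall — the comparison reverses. Coastal Air's flights skew toward long-haul, which has a lower base rate.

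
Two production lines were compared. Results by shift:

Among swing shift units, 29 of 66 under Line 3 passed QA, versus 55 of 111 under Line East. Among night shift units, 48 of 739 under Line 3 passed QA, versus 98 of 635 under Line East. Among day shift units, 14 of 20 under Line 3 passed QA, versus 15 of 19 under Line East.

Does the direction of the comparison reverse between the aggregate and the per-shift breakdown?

No

Swing shift: Line 3 29/66 = 43.9%, Line East 55/111 = 49.5% → Line East
Night shift: Line 3 48/739 = 6.5%, Line East 98/635 = 15.4% → Line East
Day shift: Line 3 14/20 = 70.0%, Line East 15/19 = 78.9% → Line East
Overall: Line 3 91/825 = 11.0%, Line East 168/765 = 22.0% → Line East
Line East wins overall and in every shift group — no reversal.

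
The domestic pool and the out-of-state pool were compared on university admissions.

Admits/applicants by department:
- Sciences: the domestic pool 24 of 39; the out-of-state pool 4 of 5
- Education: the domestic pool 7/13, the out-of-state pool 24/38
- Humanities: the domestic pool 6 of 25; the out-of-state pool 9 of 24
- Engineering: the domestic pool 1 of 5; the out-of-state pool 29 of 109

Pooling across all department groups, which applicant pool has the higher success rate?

the domestic pool

Sciences: the domestic pool 24/39 = 61.5%, the out-of-state pool 4/5 = 80.0% → the out-of-state pool
Education: the domestic pool 7/13 = 53.8%, the out-of-state pool 24/38 = 63.2% → the out-of-state pool
Humanities: the domestic pool 6/25 = 24.0%, the out-of-state pool 9/24 = 37.5% → the out-of-state pool
Engineering: the domestic pool 1/5 = 20.0%, the out-of-state pool 29/109 = 26.6% → the out-of-state pool
Overall: the domestic pool 38/82 = 46.3%, the out-of-state pool 66/176 = 37.5% → the domestic pool
(The out-of-state pool wins every department group but the domestic pool wins overall — the out-of-state pool's applicants skew toward the low-rate Engineering group.)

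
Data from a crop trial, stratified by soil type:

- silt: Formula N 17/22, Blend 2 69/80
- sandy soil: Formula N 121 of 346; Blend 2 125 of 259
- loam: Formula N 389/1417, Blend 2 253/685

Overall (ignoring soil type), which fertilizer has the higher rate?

Silt: Formula N 17/22 = 77.3%, Blend 2 69/80 = 86.2% → Blend 2
Sandy soil: Formula N 121/346 = 35.0%, Blend 2 125/259 = 48.3% → Blend 2
Loam: Formula N 389/1417 = 27.5%, Blend 2 253/685 = 36.9% → Blend 2
Overall: Formula N 527/1785 = 29.5%, Blend 2 447/1024 = 43.7% → Blend 2

Blend 2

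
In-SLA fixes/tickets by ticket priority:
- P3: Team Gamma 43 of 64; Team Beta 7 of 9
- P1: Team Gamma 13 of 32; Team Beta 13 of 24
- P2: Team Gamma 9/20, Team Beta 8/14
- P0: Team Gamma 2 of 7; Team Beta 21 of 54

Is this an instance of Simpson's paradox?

P3: Team Gamma 43/64 = 67.2%, Team Beta 7/9 = 77.8% → Team Beta
P1: Team Gamma 13/32 = 40.6%, Team Beta 13/24 = 54.2% → Team Beta
P2: Team Gamma 9/20 = 45.0%, Team Beta 8/14 = 57.1% → Team Beta
P0: Team Gamma 2/7 = 28.6%, Team Beta 21/54 = 38.9% → Team Beta
Overall: Team Gamma 67/123 = 54.5%, Team Beta 49/101 = 48.5% → Team Gamma
Team Beta wins each ticket group but Team Gamma wins overall — the comparison reverses. Team Beta's tickets skew toward P0, which has a lower base rate.

Yes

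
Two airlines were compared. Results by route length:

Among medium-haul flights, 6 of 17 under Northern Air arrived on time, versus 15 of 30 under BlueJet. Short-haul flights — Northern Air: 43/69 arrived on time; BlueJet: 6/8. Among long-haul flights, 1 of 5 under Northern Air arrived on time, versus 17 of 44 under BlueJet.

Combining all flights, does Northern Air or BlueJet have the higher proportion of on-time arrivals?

Northern Air

Medium-haul: Northern Air 6/17 = 35.3%, BlueJet 15/30 = 50.0% → BlueJet
Short-haul: Northern Air 43/69 = 62.3%, BlueJet 6/8 = 75.0% → BlueJet
Long-haul: Northern Air 1/5 = 20.0%, BlueJet 17/44 = 38.6% → BlueJet
Overall: Northern Air 50/91 = 54.9%, BlueJet 38/82 = 46.3% → Northern Air
(BlueJet wins every route group but Northern Air wins overall — BlueJet's flights skew toward the low-rate long-haul group.)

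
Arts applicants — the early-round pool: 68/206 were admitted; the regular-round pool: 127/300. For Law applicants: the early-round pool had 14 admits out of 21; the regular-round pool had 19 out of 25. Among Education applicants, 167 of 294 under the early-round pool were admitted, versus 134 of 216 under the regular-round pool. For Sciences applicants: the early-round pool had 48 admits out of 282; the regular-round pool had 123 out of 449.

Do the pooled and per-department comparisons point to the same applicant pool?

Yes

Arts: the early-round pool 68/206 = 33.0%, the regular-round pool 127/300 = 42.3% → the regular-round pool
Law: the early-round pool 14/21 = 66.7%, the regular-round pool 19/25 = 76.0% → the regular-round pool
Education: the early-round pool 167/294 = 56.8%, the regular-round pool 134/216 = 62.0% → the regular-round pool
Sciences: the early-round pool 48/282 = 17.0%, the regular-round pool 123/449 = 27.4% → the regular-round pool
Overall: the early-round pool 297/803 = 37.0%, the regular-round pool 403/990 = 40.7% → the regular-round pool
The regular-round pool wins overall and in every department group — no reversal.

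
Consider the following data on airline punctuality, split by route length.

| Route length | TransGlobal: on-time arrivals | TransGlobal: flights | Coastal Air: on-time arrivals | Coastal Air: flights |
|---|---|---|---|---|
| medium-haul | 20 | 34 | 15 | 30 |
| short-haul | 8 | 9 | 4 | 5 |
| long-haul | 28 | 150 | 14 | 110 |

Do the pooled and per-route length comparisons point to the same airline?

Yes

Medium-haul: TransGlobal 20/34 = 58.8%, Coastal Air 15/30 = 50.0% → TransGlobal
Short-haul: TransGlobal 8/9 = 88.9%, Coastal Air 4/5 = 80.0% → TransGlobal
Long-haul: TransGlobal 28/150 = 18.7%, Coastal Air 14/110 = 12.7% → TransGlobal
Overall: TransGlobal 56/193 = 29.0%, Coastal Air 33/145 = 22.8% → TransGlobal
TransGlobal wins overall and in every route group — no reversal.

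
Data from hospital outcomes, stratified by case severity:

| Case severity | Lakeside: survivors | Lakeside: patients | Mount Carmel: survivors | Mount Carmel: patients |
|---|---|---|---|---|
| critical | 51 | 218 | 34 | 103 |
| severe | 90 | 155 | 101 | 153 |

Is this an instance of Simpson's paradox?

Critical: Lakeside 51/218 = 23.4%, Mount Carmel 34/103 = 33.0% → Mount Carmel
Severe: Lakeside 90/155 = 58.1%, Mount Carmel 101/153 = 66.0% → Mount Carmel
Overall: Lakeside 141/373 = 37.8%, Mount Carmel 135/256 = 52.7% → Mount Carmel
Mount Carmel wins overall and in every case group — no reversal.

No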